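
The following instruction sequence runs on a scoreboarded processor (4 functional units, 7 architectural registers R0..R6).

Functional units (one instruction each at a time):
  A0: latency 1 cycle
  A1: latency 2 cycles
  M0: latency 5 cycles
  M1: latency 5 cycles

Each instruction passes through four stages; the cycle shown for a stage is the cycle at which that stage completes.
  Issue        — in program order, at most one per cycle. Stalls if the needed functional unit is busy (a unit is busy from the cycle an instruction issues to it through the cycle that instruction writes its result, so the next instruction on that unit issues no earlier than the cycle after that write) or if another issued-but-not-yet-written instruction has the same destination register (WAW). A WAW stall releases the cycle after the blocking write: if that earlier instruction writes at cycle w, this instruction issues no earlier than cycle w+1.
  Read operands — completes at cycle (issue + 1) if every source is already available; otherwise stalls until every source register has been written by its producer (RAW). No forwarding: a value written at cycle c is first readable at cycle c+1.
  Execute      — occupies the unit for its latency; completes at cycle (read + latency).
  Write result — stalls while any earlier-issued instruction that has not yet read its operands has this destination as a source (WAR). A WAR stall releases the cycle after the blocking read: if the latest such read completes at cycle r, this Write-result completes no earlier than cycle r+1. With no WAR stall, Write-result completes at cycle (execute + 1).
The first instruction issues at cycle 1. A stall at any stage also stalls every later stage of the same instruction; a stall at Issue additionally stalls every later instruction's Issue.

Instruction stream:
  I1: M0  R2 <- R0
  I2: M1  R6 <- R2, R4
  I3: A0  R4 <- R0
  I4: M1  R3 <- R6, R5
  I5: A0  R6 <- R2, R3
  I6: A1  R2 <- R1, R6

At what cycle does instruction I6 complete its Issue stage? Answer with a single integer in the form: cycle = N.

c1: I1→M0
c2: I1 RO; I2→M1
c3: I3→A0
c4: I3 RO
c5: I3 EX
c7: I1 EX
c8: I1 WR R2
c9: I2 RO
c10: I3 WR R4
c14: I2 EX
c15: I2 WR R6
c16: I4→M1
c17: I4 RO; I5→A0
c18: I6→A1
c22: I4 EX
c23: I4 WR R3
c24: I5 RO
c25: I5 EX
c26: I5 WR R6
c27: I6 RO
c29: I6 EX
c30: I6 WR R2

cycle = 18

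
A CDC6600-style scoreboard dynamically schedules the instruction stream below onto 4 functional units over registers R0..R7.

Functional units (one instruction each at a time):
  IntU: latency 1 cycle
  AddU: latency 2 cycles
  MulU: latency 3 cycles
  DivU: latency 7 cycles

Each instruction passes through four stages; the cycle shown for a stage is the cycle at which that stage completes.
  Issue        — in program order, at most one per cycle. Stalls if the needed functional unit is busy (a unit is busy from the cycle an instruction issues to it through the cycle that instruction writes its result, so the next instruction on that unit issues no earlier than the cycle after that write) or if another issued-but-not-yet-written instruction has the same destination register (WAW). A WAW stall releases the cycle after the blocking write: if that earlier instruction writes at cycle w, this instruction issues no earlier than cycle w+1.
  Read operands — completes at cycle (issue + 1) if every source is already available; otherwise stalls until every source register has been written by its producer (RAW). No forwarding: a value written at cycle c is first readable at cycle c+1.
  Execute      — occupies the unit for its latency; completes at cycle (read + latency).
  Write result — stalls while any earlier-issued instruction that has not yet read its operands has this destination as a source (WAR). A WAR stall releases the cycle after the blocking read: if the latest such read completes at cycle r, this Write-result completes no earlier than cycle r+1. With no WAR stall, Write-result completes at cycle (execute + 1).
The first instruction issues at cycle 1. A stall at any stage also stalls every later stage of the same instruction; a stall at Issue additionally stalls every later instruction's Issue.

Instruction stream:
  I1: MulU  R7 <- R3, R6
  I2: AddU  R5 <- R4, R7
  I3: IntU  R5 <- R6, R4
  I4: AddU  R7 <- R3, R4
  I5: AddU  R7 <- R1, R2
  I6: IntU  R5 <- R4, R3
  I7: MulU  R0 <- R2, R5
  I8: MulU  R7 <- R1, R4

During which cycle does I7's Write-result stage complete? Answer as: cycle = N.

cycle 1: I1→MulU
cycle 2: I1 RO · I2→AddU
cycle 5: I1 EX
cycle 6: I1 WR R7
cycle 7: I2 RO
cycle 9: I2 EX
cycle 10: I2 WR R5
cycle 11: I3→IntU
cycle 12: I3 RO · I4→AddU
cycle 13: I3 EX · I4 RO
cycle 14: I3 WR R5
cycle 15: I4 EX
cycle 16: I4 WR R7
cycle 17: I5→AddU
cycle 18: I5 RO · I6→IntU
cycle 19: I6 RO · I7→MulU
cycle 20: I5 EX · I6 EX
cycle 21: I5 WR R7 · I6 WR R5
cycle 22: I7 RO
cycle 25: I7 EX
cycle 26: I7 WR R0
cycle 27: I8→MulU
cycle 28: I8 RO
cycle 31: I8 EX
cycle 32: I8 WR R7

cycle = 26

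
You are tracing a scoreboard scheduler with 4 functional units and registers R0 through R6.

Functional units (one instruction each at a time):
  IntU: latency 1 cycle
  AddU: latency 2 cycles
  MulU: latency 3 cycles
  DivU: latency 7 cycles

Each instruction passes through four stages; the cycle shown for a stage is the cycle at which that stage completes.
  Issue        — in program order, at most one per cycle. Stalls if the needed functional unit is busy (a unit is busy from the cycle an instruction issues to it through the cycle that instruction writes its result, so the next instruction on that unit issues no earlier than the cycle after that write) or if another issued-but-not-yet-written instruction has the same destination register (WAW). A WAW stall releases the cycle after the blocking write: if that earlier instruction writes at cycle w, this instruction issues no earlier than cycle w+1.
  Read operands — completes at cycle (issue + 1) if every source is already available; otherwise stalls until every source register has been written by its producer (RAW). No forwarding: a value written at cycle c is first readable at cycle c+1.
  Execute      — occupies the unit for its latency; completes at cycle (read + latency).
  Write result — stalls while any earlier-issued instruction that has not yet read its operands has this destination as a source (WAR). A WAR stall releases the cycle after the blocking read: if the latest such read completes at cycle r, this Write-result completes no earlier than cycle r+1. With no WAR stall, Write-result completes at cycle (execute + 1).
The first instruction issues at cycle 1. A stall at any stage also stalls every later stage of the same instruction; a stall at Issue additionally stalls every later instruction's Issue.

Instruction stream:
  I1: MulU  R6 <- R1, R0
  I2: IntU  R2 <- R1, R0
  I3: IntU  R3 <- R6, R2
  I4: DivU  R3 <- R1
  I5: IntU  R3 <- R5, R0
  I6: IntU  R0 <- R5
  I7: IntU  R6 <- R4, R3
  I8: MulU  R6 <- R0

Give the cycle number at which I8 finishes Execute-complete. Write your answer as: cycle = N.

cycle 1: I1→MulU
cycle 2: I1 RO; I2→IntU
cycle 3: I2 RO
cycle 4: I2 EX
cycle 5: I1 EX; I2 WR R2
cycle 6: I1 WR R6; I3→IntU
cycle 7: I3 RO
cycle 8: I3 EX
cycle 9: I3 WR R3
cycle 10: I4→DivU
cycle 11: I4 RO
cycle 18: I4 EX
cycle 19: I4 WR R3
cycle 20: I5→IntU
cycle 21: I5 RO
cycle 22: I5 EX
cycle 23: I5 WR R3
cycle 24: I6→IntU
cycle 25: I6 RO
cycle 26: I6 EX
cycle 27: I6 WR R0
cycle 28: I7→IntU
cycle 29: I7 RO
cycle 30: I7 EX
cycle 31: I7 WR R6
cycle 32: I8→MulU
cycle 33: I8 RO
cycle 36: I8 EX
cycle 37: I8 WR R6

cycle = 36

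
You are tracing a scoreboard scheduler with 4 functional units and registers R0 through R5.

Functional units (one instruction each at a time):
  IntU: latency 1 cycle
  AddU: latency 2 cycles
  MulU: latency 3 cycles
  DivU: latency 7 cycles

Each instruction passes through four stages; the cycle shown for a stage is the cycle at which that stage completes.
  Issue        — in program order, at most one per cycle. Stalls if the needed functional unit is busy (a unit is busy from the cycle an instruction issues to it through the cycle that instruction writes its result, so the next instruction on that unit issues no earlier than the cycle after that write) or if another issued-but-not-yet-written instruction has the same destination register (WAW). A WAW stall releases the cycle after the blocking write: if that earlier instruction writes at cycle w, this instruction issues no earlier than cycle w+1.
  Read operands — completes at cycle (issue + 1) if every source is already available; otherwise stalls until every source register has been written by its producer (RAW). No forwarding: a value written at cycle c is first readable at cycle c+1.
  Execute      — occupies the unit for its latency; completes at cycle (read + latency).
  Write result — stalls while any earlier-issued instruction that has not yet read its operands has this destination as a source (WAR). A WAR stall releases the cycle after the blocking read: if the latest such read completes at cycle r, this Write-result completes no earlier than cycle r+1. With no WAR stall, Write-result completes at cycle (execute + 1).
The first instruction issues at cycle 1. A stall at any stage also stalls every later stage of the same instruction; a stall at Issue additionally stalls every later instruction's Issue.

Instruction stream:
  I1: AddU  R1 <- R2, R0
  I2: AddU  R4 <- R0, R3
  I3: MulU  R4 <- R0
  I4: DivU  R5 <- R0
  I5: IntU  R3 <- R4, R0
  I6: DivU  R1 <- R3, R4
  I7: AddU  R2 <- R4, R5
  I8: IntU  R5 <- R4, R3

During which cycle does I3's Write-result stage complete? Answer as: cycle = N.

cycle = 16

cycle 1: I1→AddU
cycle 2: I1 RO
cycle 4: I1 EX
cycle 5: I1 WR R1
cycle 6: I2→AddU
cycle 7: I2 RO
cycle 9: I2 EX
cycle 10: I2 WR R4
cycle 11: I3→MulU
cycle 12: I3 RO | I4→DivU
cycle 13: I4 RO | I5→IntU
cycle 15: I3 EX
cycle 16: I3 WR R4
cycle 17: I5 RO
cycle 18: I5 EX
cycle 19: I5 WR R3
cycle 20: I4 EX
cycle 21: I4 WR R5
cycle 22: I6→DivU
cycle 23: I6 RO | I7→AddU
cycle 24: I7 RO | I8→IntU
cycle 25: I8 RO
cycle 26: I7 EX | I8 EX
cycle 27: I7 WR R2 | I8 WR R5
cycle 30: I6 EX
cycle 31: I6 WR R1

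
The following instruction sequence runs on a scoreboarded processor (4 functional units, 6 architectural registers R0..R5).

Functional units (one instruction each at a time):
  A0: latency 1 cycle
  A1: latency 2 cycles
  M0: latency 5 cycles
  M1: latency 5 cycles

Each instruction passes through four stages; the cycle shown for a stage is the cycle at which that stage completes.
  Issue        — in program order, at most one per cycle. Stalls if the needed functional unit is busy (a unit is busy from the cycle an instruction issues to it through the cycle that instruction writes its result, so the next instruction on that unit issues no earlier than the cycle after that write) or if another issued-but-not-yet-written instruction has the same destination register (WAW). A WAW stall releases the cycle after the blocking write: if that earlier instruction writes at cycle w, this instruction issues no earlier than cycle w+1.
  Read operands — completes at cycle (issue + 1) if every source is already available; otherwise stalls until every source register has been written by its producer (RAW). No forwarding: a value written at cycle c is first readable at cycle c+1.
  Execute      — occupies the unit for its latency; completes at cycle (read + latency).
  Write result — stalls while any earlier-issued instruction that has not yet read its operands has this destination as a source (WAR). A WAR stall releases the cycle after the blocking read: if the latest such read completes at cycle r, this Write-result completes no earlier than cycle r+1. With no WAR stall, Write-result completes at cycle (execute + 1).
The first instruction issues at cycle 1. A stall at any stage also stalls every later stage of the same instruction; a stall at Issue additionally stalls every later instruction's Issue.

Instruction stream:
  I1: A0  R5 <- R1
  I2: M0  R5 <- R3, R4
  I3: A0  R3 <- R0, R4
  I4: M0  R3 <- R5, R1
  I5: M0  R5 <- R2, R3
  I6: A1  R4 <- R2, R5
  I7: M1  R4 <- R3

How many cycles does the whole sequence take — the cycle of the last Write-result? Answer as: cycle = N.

cycle = 40

t=1  I1→A0
t=2  I1 RO
t=3  I1 EX
t=4  I1 WR R5
t=5  I2→M0
t=6  I2 RO, I3→A0
t=7  I3 RO
t=8  I3 EX
t=9  I3 WR R3
t=11  I2 EX
t=12  I2 WR R5
t=13  I4→M0
t=14  I4 RO
t=19  I4 EX
t=20  I4 WR R3
t=21  I5→M0
t=22  I5 RO, I6→A1
t=27  I5 EX
t=28  I5 WR R5
t=29  I6 RO
t=31  I6 EX
t=32  I6 WR R4
t=33  I7→M1
t=34  I7 RO
t=39  I7 EX
t=40  I7 WR R4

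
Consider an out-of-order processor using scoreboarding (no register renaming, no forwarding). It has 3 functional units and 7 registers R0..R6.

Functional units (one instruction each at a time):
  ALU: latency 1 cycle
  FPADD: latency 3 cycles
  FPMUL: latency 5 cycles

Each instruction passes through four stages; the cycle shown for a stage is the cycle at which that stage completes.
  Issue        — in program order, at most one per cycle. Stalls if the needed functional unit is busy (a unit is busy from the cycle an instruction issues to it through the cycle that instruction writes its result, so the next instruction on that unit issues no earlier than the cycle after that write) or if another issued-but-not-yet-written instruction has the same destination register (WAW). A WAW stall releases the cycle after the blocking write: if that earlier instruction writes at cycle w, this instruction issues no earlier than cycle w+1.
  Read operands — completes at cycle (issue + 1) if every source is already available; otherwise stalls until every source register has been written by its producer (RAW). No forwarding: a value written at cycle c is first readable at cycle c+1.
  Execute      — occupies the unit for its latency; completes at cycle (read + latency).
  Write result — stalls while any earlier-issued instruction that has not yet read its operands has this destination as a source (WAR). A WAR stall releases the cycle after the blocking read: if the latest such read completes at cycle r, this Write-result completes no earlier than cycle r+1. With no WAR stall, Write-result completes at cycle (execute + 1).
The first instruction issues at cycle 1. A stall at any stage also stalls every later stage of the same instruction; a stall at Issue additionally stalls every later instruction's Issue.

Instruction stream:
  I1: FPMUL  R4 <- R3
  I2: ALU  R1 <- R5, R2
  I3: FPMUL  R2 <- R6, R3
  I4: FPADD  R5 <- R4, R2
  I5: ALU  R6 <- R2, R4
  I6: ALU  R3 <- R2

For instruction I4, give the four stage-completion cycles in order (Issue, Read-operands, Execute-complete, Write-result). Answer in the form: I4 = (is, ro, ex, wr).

I4 = (10, 17, 20, 21)

I1  is:1  ro:2  ex:7  wr:8
I2  is:2  ro:3  ex:4  wr:5
I3  is:9  ro:10  ex:15  wr:16  — struct: FPMUL busy until I1 writes@8
I4  is:10  ro:17  ex:20  wr:21  — RAW R2: wait I3 write@16
I5  is:11  ro:17  ex:18  wr:19  — RAW R2: wait I3 write@16
I6  is:20  ro:21  ex:22  wr:23  — struct: ALU busy until I5 writes@19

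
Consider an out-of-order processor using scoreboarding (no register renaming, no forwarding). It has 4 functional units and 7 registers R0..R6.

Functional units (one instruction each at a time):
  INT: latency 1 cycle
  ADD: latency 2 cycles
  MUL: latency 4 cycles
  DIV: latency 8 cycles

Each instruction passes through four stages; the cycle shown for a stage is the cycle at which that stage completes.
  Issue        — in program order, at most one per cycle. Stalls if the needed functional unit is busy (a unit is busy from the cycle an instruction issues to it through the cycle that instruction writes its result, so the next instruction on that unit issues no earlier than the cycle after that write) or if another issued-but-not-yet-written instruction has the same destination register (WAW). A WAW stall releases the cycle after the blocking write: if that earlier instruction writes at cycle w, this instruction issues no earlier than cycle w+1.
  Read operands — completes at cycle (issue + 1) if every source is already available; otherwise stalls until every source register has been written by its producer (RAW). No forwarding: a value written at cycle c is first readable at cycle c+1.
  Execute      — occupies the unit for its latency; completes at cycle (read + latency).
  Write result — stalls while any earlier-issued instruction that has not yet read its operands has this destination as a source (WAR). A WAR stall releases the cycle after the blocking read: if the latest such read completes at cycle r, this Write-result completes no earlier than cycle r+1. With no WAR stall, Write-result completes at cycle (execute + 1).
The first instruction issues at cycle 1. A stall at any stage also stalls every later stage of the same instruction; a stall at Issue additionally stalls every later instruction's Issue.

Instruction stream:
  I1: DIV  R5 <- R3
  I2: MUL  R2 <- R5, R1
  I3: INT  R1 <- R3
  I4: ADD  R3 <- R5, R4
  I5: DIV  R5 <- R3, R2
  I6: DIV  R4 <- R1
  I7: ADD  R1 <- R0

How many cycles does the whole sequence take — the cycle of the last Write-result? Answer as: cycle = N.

cycle = 38

c1: I1→DIV
c2: I1 RO, I2→MUL
c3: I3→INT
c4: I3 RO, I4→ADD
c5: I3 EX
c10: I1 EX
c11: I1 WR R5
c12: I2 RO, I4 RO, I5→DIV
c13: I3 WR R1
c14: I4 EX
c15: I4 WR R3
c16: I2 EX
c17: I2 WR R2
c18: I5 RO
c26: I5 EX
c27: I5 WR R5
c28: I6→DIV
c29: I6 RO, I7→ADD
c30: I7 RO
c32: I7 EX
c33: I7 WR R1
c37: I6 EX
c38: I6 WR R4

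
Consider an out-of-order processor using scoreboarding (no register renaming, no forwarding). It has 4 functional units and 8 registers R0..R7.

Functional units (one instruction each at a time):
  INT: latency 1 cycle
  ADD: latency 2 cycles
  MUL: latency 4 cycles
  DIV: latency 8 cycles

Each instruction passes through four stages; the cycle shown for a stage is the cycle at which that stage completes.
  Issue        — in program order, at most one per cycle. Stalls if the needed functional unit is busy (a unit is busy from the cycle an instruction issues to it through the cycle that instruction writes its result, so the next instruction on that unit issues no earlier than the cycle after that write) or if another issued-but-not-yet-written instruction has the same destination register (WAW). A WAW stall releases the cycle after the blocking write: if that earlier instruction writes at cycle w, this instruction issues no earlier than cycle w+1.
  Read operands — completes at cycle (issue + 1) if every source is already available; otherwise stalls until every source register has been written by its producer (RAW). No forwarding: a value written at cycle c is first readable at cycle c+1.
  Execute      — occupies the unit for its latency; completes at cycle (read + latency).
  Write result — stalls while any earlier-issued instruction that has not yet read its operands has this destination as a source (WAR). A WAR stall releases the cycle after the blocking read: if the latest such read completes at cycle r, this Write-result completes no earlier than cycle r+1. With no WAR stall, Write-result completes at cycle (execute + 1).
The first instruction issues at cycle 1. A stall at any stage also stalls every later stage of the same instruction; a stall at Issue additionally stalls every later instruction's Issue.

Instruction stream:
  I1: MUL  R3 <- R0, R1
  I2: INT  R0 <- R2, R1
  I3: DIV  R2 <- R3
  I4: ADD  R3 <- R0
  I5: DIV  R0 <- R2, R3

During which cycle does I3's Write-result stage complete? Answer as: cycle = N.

cycle = 17

  I1 | 1 | 2 | 6 | 7
  I2 | 2 | 3 | 4 | 5
  I3 | 3 | 8 | 16 | 17   RAW R3: wait I1 write@7
  I4 | 8 | 9 | 11 | 12   WAW R3: wait I1 write@7
  I5 | 18 | 19 | 27 | 28   struct: DIV busy until I3 writes@17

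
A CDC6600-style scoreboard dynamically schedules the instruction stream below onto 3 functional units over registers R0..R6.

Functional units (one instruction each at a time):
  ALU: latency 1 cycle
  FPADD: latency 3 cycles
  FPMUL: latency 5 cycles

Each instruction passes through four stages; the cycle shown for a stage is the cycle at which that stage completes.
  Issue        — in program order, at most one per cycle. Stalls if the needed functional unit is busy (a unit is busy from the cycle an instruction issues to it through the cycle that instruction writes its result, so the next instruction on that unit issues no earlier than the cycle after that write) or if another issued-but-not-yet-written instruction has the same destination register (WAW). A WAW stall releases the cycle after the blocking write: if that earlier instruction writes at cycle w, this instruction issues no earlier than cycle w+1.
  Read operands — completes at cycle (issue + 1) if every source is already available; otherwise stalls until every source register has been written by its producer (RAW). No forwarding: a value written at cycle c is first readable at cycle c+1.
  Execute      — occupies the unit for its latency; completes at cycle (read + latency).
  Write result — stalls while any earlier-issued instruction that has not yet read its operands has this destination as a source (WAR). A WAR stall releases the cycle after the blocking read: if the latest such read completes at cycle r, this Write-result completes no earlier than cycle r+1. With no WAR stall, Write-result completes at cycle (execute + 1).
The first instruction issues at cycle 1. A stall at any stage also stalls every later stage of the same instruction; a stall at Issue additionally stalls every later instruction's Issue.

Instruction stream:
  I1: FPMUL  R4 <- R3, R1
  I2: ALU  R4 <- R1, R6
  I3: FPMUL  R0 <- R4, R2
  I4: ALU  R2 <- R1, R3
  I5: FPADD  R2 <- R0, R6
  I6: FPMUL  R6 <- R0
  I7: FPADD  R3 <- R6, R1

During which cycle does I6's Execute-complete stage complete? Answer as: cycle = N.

cycle = 26

I1: IS=1 RO=2 EX=7 WR=8
I2: IS=9 RO=10 EX=11 WR=12  [WAW R4: wait I1 write@8]
I3: IS=10 RO=13 EX=18 WR=19  [RAW R4: wait I2 write@12]
I4: IS=13 RO=14 EX=15 WR=16  [struct: ALU busy until I2 writes@12]
I5: IS=17 RO=20 EX=23 WR=24  [WAW R2: wait I4 write@16; RAW R0: wait I3 write@19]
I6: IS=20 RO=21 EX=26 WR=27  [struct: FPMUL busy until I3 writes@19]
I7: IS=25 RO=28 EX=31 WR=32  [struct: FPADD busy until I5 writes@24; RAW R6: wait I6 write@27]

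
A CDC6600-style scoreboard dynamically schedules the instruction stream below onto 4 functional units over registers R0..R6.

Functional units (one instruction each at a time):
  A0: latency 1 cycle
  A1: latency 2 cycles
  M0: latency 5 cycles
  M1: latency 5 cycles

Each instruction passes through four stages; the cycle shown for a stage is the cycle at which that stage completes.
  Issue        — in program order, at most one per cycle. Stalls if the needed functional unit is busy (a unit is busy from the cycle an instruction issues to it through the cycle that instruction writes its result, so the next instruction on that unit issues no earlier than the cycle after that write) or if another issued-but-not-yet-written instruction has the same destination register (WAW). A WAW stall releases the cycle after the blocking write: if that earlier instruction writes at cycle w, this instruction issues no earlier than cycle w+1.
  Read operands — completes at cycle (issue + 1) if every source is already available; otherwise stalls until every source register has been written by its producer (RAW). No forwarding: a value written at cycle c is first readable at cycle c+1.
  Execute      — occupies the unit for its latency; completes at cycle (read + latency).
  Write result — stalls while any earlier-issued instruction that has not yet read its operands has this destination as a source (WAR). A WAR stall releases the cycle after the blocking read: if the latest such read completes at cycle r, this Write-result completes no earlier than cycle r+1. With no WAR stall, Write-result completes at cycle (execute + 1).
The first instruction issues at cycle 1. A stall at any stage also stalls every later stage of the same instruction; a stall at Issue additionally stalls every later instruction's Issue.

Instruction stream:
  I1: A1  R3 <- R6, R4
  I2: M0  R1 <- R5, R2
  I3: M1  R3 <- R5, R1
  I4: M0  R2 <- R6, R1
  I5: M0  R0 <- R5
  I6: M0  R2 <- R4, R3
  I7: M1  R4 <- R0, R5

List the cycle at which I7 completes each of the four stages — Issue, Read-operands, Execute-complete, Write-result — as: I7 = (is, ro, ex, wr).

I7 = (27, 28, 33, 34)

I1  is:1  ro:2  ex:4  wr:5
I2  is:2  ro:3  ex:8  wr:9
I3  is:6  ro:10  ex:15  wr:16  — WAW R3: wait I1 write@5, RAW R1: wait I2 write@9
I4  is:10  ro:11  ex:16  wr:17  — struct: M0 busy until I2 writes@9
I5  is:18  ro:19  ex:24  wr:25  — struct: M0 busy until I4 writes@17
I6  is:26  ro:27  ex:32  wr:33  — struct: M0 busy until I5 writes@25
I7  is:27  ro:28  ex:33  wr:34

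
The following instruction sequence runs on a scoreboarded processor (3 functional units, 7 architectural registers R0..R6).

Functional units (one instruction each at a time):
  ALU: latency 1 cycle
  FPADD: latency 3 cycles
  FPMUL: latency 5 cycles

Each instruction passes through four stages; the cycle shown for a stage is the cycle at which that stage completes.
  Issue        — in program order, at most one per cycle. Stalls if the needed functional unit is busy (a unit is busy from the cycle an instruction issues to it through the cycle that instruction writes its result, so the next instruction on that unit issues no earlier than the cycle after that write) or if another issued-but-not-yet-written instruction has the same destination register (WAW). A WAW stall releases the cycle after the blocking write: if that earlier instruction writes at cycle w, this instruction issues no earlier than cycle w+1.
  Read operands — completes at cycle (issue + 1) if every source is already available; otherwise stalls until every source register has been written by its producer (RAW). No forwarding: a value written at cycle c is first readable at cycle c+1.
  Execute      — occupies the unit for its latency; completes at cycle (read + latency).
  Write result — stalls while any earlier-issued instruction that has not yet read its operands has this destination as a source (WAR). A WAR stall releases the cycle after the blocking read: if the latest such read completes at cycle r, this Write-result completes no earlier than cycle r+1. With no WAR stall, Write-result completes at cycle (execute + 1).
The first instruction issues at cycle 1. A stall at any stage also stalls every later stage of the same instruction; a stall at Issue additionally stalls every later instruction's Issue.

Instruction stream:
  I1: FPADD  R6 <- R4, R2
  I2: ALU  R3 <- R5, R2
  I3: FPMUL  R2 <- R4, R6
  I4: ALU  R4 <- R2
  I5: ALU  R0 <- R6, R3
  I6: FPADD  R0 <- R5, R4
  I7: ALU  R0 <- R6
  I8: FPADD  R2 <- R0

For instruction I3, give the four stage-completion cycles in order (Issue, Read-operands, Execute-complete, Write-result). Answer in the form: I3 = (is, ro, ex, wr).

c1: issue I1 (FPADD)
c2: I1 read-ops; issue I2 (ALU)
c3: I2 read-ops; issue I3 (FPMUL)
c4: I2 finished on ALU
c5: I1 finished on FPADD; I2→R3
c6: I1→R6; issue I4 (ALU)
c7: I3 read-ops
c12: I3 finished on FPMUL
c13: I3→R2
c14: I4 read-ops
c15: I4 finished on ALU
c16: I4→R4
c17: issue I5 (ALU)
c18: I5 read-ops
c19: I5 finished on ALU
c20: I5→R0
c21: issue I6 (FPADD)
c22: I6 read-ops
c25: I6 finished on FPADD
c26: I6→R0
c27: issue I7 (ALU)
c28: I7 read-ops; issue I8 (FPADD)
c29: I7 finished on ALU
c30: I7→R0
c31: I8 read-ops
c34: I8 finished on FPADD
c35: I8→R2

I3 = (3, 7, 12, 13)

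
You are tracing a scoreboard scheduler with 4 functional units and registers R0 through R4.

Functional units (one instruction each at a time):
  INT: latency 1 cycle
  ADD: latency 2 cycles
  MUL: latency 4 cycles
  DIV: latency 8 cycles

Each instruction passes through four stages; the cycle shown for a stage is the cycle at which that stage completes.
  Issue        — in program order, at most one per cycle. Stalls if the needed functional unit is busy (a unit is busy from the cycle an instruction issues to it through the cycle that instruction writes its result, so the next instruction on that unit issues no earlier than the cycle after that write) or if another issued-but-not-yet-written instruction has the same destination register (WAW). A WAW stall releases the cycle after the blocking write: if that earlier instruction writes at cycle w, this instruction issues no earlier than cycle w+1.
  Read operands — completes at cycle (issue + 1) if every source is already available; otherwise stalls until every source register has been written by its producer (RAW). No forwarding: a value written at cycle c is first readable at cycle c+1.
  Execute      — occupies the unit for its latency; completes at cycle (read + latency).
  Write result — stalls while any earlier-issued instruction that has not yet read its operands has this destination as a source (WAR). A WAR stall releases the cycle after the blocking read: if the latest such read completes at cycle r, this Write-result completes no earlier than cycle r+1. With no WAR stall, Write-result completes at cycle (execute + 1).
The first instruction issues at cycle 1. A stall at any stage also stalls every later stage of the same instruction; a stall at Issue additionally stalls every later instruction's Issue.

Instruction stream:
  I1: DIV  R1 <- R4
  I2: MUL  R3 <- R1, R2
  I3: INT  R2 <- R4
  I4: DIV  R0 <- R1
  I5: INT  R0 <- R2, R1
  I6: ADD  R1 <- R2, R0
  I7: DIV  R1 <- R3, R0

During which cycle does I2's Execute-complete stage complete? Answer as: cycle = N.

cycle = 16

t=1  I1 issues→DIV
t=2  I1 reads | I2 issues→MUL
t=3  I3 issues→INT
t=4  I3 reads
t=5  I3 exec-done
t=10  I1 exec-done
t=11  I1 writes R1
t=12  I2 reads | I4 issues→DIV
t=13  I3 writes R2 | I4 reads
t=16  I2 exec-done
t=17  I2 writes R3
t=21  I4 exec-done
t=22  I4 writes R0
t=23  I5 issues→INT
t=24  I5 reads | I6 issues→ADD
t=25  I5 exec-done
t=26  I5 writes R0
t=27  I6 reads
t=29  I6 exec-done
t=30  I6 writes R1
t=31  I7 issues→DIV
t=32  I7 reads
t=40  I7 exec-done
t=41  I7 writes R1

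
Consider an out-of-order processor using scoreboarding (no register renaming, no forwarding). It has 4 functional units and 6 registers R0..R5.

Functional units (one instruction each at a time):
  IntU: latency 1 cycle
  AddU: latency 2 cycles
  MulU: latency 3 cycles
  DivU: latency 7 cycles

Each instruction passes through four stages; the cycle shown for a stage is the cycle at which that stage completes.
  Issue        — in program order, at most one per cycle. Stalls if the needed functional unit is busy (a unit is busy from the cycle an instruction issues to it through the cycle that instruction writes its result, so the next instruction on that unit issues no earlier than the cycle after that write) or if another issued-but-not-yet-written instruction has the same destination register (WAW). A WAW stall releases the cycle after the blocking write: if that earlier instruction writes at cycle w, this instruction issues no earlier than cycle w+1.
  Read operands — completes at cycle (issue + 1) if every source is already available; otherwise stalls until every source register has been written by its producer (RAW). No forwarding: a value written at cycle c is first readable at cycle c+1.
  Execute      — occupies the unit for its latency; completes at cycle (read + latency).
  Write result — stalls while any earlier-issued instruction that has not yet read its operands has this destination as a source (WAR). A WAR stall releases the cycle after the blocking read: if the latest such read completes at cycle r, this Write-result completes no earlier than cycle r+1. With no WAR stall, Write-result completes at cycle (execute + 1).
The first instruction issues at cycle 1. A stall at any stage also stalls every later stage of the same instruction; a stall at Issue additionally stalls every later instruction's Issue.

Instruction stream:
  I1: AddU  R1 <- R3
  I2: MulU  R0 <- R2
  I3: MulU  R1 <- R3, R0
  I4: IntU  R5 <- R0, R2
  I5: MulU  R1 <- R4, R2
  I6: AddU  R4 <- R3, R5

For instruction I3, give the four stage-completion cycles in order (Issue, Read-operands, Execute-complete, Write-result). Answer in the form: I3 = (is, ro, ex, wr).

I3 = (8, 9, 12, 13)

t=1  I1 issues→AddU
t=2  I1 reads; I2 issues→MulU
t=3  I2 reads
t=4  I1 exec-done
t=5  I1 writes R1
t=6  I2 exec-done
t=7  I2 writes R0
t=8  I3 issues→MulU
t=9  I3 reads; I4 issues→IntU
t=10  I4 reads
t=11  I4 exec-done
t=12  I3 exec-done; I4 writes R5
t=13  I3 writes R1
t=14  I5 issues→MulU
t=15  I5 reads; I6 issues→AddU
t=16  I6 reads
t=18  I5 exec-done; I6 exec-done
t=19  I5 writes R1; I6 writes R4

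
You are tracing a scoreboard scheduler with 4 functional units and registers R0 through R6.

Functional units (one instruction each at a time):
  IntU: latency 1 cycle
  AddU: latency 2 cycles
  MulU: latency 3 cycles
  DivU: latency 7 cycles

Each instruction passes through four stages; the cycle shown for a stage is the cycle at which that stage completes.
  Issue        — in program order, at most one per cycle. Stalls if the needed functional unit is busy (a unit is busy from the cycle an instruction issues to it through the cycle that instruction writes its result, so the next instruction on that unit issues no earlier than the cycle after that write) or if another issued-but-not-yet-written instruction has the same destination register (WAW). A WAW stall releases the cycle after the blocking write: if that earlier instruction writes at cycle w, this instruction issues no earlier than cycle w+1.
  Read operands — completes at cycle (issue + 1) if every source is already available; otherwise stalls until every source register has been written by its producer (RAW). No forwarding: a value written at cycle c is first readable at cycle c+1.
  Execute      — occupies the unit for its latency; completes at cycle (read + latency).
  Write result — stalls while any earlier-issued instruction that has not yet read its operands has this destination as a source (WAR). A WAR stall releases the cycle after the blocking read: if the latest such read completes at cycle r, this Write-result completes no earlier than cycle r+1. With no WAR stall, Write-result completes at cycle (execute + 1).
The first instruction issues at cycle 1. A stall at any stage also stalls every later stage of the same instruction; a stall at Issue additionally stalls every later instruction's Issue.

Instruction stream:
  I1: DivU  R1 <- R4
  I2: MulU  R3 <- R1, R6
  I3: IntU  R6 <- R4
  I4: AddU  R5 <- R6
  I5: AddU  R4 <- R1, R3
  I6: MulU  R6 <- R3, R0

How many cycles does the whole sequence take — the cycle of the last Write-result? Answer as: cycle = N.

cycle = 23

[1] I1 dispatched to DivU
[2] I1 operands ready; I2 dispatched to MulU
[3] I3 dispatched to IntU
[4] I3 operands ready; I4 dispatched to AddU
[5] I3 complete
[9] I1 complete
[10] R1←I1
[11] I2 operands ready
[12] R6←I3
[13] I4 operands ready
[14] I2 complete
[15] R3←I2; I4 complete
[16] R5←I4
[17] I5 dispatched to AddU
[18] I5 operands ready; I6 dispatched to MulU
[19] I6 operands ready
[20] I5 complete
[21] R4←I5
[22] I6 complete
[23] R6←I6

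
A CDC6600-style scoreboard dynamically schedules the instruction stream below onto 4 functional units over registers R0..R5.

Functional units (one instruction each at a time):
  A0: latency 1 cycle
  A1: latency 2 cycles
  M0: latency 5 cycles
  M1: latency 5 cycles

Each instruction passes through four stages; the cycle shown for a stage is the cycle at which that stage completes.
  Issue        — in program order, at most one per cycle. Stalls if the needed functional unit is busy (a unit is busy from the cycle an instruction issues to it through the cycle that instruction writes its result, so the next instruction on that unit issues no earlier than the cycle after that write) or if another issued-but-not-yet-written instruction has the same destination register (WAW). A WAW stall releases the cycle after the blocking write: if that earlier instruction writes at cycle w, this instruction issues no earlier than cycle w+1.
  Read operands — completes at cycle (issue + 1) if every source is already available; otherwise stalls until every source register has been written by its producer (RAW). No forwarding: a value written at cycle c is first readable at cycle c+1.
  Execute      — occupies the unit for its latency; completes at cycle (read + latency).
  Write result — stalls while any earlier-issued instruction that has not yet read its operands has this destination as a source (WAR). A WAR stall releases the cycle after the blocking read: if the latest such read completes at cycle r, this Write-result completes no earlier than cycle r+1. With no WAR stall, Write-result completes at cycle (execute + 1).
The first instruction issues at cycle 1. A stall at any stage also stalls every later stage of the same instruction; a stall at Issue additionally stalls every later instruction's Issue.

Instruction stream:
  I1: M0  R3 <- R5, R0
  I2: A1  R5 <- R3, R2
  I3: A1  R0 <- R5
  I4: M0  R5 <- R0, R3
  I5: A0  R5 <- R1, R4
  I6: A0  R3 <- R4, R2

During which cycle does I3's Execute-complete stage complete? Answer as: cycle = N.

cycle = 16

I1: IS=1 RO=2 EX=7 WR=8
I2: IS=2 RO=9 EX=11 WR=12  [RAW R3: wait I1 write@8]
I3: IS=13 RO=14 EX=16 WR=17  [struct: A1 busy until I2 writes@12]
I4: IS=14 RO=18 EX=23 WR=24  [RAW R0: wait I3 write@17]
I5: IS=25 RO=26 EX=27 WR=28  [WAW R5: wait I4 write@24]
I6: IS=29 RO=30 EX=31 WR=32  [struct: A0 busy until I5 writes@28]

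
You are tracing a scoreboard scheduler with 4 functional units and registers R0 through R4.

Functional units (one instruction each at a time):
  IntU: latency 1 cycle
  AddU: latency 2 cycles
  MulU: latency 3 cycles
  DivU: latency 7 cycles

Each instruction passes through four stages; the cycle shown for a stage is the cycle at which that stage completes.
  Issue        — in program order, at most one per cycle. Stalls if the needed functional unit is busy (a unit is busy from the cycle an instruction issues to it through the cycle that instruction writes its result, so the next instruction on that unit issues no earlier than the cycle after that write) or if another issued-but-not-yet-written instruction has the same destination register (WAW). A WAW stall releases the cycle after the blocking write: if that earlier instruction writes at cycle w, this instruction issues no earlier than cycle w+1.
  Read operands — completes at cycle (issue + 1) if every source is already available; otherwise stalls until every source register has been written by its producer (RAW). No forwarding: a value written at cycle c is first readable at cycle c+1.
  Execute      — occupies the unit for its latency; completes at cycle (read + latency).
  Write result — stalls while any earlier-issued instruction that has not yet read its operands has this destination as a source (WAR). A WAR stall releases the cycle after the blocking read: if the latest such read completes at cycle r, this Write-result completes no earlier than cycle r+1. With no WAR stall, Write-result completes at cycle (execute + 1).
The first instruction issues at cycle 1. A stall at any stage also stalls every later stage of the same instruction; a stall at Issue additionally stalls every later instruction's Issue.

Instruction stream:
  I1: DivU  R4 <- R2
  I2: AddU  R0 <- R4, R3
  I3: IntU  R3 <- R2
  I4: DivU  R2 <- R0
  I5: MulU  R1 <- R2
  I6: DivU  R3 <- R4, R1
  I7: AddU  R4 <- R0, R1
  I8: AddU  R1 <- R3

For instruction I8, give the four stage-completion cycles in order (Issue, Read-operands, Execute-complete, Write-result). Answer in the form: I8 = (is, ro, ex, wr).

I8 = (33, 38, 40, 41)

  I1 | 1 | 2 | 9 | 10
  I2 | 2 | 11 | 13 | 14   RAW R4: wait I1 write@10
  I3 | 3 | 4 | 5 | 12   WAR R3: wait I2 read@11
  I4 | 11 | 15 | 22 | 23   struct: DivU busy until I1 writes@10 · RAW R0: wait I2 write@14
  I5 | 12 | 24 | 27 | 28   RAW R2: wait I4 write@23
  I6 | 24 | 29 | 36 | 37   struct: DivU busy until I4 writes@23 · RAW R1: wait I5 write@28
  I7 | 25 | 29 | 31 | 32   RAW R1: wait I5 write@28
  I8 | 33 | 38 | 40 | 41   struct: AddU busy until I7 writes@32 · RAW R3: wait I6 write@37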